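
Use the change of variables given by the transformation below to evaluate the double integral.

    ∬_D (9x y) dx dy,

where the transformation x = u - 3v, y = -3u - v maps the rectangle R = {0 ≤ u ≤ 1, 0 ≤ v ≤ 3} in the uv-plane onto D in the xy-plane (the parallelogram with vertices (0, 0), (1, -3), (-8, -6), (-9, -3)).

Compute the Jacobian determinant of (x, y) with respect to (u, v):

    ∂(x,y)/∂(u,v) = | 1  -3 | = (1)(-1) - (-3)(-3) = -10.
                   | -3  -1 |

Its absolute value is |J| = 10 (the area scaling factor).

Substituting x = u - 3v, y = -3u - v into the integrand,

    9x y → -27u^2 + 72u v + 27v^2,

so the integral becomes

    ∬_R (-27u^2 + 72u v + 27v^2) · |J| du dv = ∫_0^1 ∫_0^3 (-270u^2 + 720u v + 270v^2) dv du.

Inner (v): -810u^2 + 3240u + 2430.
Outer (u): 3780.

Therefore ∬_D (9x y) dx dy = 3780.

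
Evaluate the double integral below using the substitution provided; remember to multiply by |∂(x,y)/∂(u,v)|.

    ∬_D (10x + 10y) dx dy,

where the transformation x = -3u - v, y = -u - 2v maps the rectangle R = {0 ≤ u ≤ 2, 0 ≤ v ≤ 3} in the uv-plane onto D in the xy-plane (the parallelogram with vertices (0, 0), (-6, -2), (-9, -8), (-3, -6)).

Compute the Jacobian determinant of (x, y) with respect to (u, v):

    ∂(x,y)/∂(u,v) = | -3  -1 | = (-3)(-2) - (-1)(-1) = 5.
                   | -1  -2 |

Its absolute value is |J| = 5 (the area scaling factor).

Substituting x = -3u - v, y = -u - 2v into the integrand,

    10x + 10y → -40u - 30v,

so the integral becomes

    ∬_R (-40u - 30v) · |J| du dv = ∫_0^2 ∫_0^3 (-200u - 150v) dv du.

Inner (v): -600u - 675.
Outer (u): -2550.

Therefore ∬_D (10x + 10y) dx dy = -2550.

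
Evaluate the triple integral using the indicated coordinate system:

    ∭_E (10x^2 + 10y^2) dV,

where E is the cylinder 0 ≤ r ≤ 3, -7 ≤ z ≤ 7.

In cylindrical coordinates, x = r cos(θ), y = r sin(θ), z = z, and dV = r dr dθ dz.

The integrand becomes 10r^2, so

    ∭_E (10x^2 + 10y^2) dV = ∫_{0}^{2π} ∫_{0}^{3} ∫_{-7}^{7} (10r^2) · r dz dr dθ.

Inner (z): 140r^3.
Middle (r from 0 to 3): 2835.
Outer (θ): 5670π.

Therefore the triple integral equals 5670π.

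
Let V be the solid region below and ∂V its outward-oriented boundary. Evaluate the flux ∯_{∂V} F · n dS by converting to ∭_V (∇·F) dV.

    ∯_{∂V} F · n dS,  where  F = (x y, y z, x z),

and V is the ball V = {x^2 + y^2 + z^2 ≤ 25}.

By the divergence theorem,

    ∯_{∂V} F · n dS = ∭_V (∇ · F) dV.

Compute the divergence:
    ∇ · F = ∂F_x/∂x + ∂F_y/∂y + ∂F_z/∂z = y + z + x = x + y + z.

In spherical coordinates, x = ρ sin(φ) cos(θ), y = ρ sin(φ) sin(θ), z = ρ cos(φ), dV = ρ^2 sin(φ) dρ dφ dθ, with 0 ≤ ρ ≤ 5, 0 ≤ φ ≤ π, 0 ≤ θ ≤ 2π.

The integrand, after substitution and multiplying by the volume element, becomes (ρ (sqrt(2)sin(φ)sin(θ + π/4) + cos(φ))) · ρ^2 sin(φ), so

    ∭_V (∇·F) dV = ∫_0^{2π} ∫_0^{π} ∫_0^{5} (ρ (sqrt(2)sin(φ)sin(θ + π/4) + cos(φ))) · ρ^2 sin(φ) dρ dφ dθ.

Inner (ρ from 0 to 5): 625(sqrt(2)sin(φ)sin(θ + π/4) + cos(φ))sin(φ)/4.
Middle (φ from 0 to π): 625sqrt(2)π sin(θ + π/4)/8.
Outer (θ from 0 to 2π): 0.

Therefore ∯_{∂V} F · n dS = 0.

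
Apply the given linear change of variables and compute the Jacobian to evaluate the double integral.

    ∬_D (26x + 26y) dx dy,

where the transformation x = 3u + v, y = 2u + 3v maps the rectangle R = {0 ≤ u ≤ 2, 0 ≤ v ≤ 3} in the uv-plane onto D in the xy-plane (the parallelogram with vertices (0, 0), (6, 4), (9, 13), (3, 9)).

Compute the Jacobian determinant of (x, y) with respect to (u, v):

    ∂(x,y)/∂(u,v) = | 3  1 | = (3)(3) - (1)(2) = 7.
                   | 2  3 |

Its absolute value is |J| = 7 (the area scaling factor).

Substituting x = 3u + v, y = 2u + 3v into the integrand,

    26x + 26y → 130u + 104v,

so the integral becomes

    ∬_R (130u + 104v) · |J| du dv = ∫_0^2 ∫_0^3 (910u + 728v) dv du.

Inner (v): 2730u + 3276.
Outer (u): 12012.

Therefore ∬_D (26x + 26y) dx dy = 12012.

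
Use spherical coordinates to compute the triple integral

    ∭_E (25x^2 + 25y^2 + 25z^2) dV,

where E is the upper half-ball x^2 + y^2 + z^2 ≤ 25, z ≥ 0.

In spherical coordinates, x = ρ sin(φ) cos(θ), y = ρ sin(φ) sin(θ), z = ρ cos(φ), and dV = ρ^2 sin(φ) dρ dφ dθ.

The integrand becomes 25ρ^2, so

    ∭_E (25x^2 + 25y^2 + 25z^2) dV = ∫_{0}^{2π} ∫_{0}^{π/2} ∫_{0}^{5} (25ρ^2) · ρ^2 sin(φ) dρ dφ dθ.

Inner (ρ): 15625sin(φ).
Middle (φ): 15625.
Outer (θ): 31250π.

Therefore the triple integral equals 31250π.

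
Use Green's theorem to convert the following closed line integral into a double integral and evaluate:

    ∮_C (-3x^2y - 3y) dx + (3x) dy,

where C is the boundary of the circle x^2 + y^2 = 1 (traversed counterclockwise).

Green's theorem converts the closed line integral into a double integral over the enclosed region D:

    ∮_C P dx + Q dy = ∬_D (∂Q/∂x - ∂P/∂y) dA.

Here P = -3x^2y - 3y, Q = 3x, so

    ∂Q/∂x = 3,    ∂P/∂y = -3x^2 - 3,
    ∂Q/∂x - ∂P/∂y = 3x^2 + 6.

D is the region x^2 + y^2 ≤ 1. Evaluating the double integral:

In polar coordinates (x = r cos θ, y = r sin θ, dA = r dr dθ) the integrand becomes 3r^2cos(θ)^2 + 6, so

    ∬_D (3x^2 + 6) dA = ∫_0^{2π} ∫_0^{1} (3r^2cos(θ)^2 + 6) · r dr dθ.

Inner (r from 0 to 1): 3cos(θ)^2/4 + 3.
Outer (θ from 0 to 2π): 27π/4.

Therefore ∮_C P dx + Q dy = 27π/4.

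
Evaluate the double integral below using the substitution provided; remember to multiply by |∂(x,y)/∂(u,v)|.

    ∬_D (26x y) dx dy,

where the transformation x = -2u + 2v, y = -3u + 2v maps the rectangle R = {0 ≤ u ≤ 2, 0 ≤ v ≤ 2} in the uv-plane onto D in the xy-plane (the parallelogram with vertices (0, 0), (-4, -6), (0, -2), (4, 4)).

Compute the Jacobian determinant of (x, y) with respect to (u, v):

    ∂(x,y)/∂(u,v) = | -2  2 | = (-2)(2) - (2)(-3) = 2.
                   | -3  2 |

Its absolute value is |J| = 2 (the area scaling factor).

Substituting x = -2u + 2v, y = -3u + 2v into the integrand,

    26x y → 156u^2 - 260u v + 104v^2,

so the integral becomes

    ∬_R (156u^2 - 260u v + 104v^2) · |J| du dv = ∫_0^2 ∫_0^2 (312u^2 - 520u v + 208v^2) dv du.

Inner (v): 624u^2 - 1040u + 1664/3.
Outer (u): 2080/3.

Therefore ∬_D (26x y) dx dy = 2080/3.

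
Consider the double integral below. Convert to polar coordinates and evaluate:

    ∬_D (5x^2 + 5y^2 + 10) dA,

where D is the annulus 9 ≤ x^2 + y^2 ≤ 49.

The region D is 3 ≤ r ≤ 7, 0 ≤ θ ≤ 2π in polar coordinates, where x = r cos(θ), y = r sin(θ), and dA = r dr dθ.

Under the substitution, the integrand becomes 5r^2 + 10, so

    ∬_D (5x^2 + 5y^2 + 10) dA = ∫_{0}^{2π} ∫_{3}^{7} (5r^2 + 10) · r dr dθ.

Inner integral (in r): ∫_{3}^{7} (5r^2 + 10) · r dr = 3100.

Outer integral (in θ): ∫_{0}^{2π} (3100) dθ = 6200π.

Therefore ∬_D (5x^2 + 5y^2 + 10) dA = 6200π.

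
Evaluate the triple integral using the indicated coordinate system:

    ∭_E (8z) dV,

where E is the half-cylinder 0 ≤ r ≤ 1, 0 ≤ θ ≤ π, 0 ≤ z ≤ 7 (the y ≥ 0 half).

In cylindrical coordinates, x = r cos(θ), y = r sin(θ), z = z, and dV = r dr dθ dz.

The integrand becomes 8z, so

    ∭_E (8z) dV = ∫_{0}^{π} ∫_{0}^{1} ∫_{0}^{7} (8z) · r dz dr dθ.

Inner (z): 196r.
Middle (r from 0 to 1): 98.
Outer (θ): 98π.

Therefore the triple integral equals 98π.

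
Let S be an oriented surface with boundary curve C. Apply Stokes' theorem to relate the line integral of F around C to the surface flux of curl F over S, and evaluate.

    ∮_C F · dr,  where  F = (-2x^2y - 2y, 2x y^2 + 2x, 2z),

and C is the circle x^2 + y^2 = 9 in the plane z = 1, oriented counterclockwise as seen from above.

Let S be the flat disk x^2 + y^2 ≤ 9 in the plane z = 1, with upward unit normal n̂ = ẑ. By Stokes' theorem,

    ∮_C F · dr = ∬_S (∇ × F) · n̂ dS = ∬_D (curl F)_z dA,

where D is the disk x^2 + y^2 ≤ 9.

Compute the curl of F = (-2x^2y - 2y, 2x y^2 + 2x, 2z):
    (∇ × F)_x = ∂F_z/∂y - ∂F_y/∂z = 0,
    (∇ × F)_y = ∂F_x/∂z - ∂F_z/∂x = 0,
    (∇ × F)_z = ∂F_y/∂x - ∂F_x/∂y = 2x^2 + 2y^2 + 4.

On z = 1, (curl F)_z = 2x^2 + 2y^2 + 4.

Convert to polar (x = r cos θ, y = r sin θ, dA = r dr dθ); the integrand becomes 2r^2 + 4, so

    ∬_D (curl F)_z dA = ∫_0^{2π} ∫_0^{3} (2r^2 + 4) · r dr dθ.

Inner (r from 0 to 3): 117/2.
Outer (θ from 0 to 2π): 117π.

Therefore ∮_C F · dr = 117π.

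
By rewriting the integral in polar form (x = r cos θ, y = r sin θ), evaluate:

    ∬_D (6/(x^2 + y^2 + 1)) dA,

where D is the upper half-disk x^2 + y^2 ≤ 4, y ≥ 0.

The region D is 0 ≤ r ≤ 2, 0 ≤ θ ≤ π in polar coordinates, where x = r cos(θ), y = r sin(θ), and dA = r dr dθ.

Under the substitution, the integrand becomes 6/(r^2 + 1), so

    ∬_D (6/(x^2 + y^2 + 1)) dA = ∫_{0}^{π} ∫_{0}^{2} (6/(r^2 + 1)) · r dr dθ.

Inner integral (in r): ∫_{0}^{2} (6/(r^2 + 1)) · r dr = log(125).

Outer integral (in θ): ∫_{0}^{π} (log(125)) dθ = log(125^π).

Therefore ∬_D (6/(x^2 + y^2 + 1)) dA = log(125^π).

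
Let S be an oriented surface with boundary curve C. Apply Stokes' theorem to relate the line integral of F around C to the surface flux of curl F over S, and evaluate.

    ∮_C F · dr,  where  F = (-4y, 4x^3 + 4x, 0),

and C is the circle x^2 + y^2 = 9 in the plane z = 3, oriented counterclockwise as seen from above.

Let S be the flat disk x^2 + y^2 ≤ 9 in the plane z = 3, with upward unit normal n̂ = ẑ. By Stokes' theorem,

    ∮_C F · dr = ∬_S (∇ × F) · n̂ dS = ∬_D (curl F)_z dA,

where D is the disk x^2 + y^2 ≤ 9.

Compute the curl of F = (-4y, 4x^3 + 4x, 0):
    (∇ × F)_x = ∂F_z/∂y - ∂F_y/∂z = 0,
    (∇ × F)_y = ∂F_x/∂z - ∂F_z/∂x = 0,
    (∇ × F)_z = ∂F_y/∂x - ∂F_x/∂y = 12x^2 + 8.

On z = 3, (curl F)_z = 12x^2 + 8.

Convert to polar (x = r cos θ, y = r sin θ, dA = r dr dθ); the integrand becomes 12r^2cos(θ)^2 + 8, so

    ∬_D (curl F)_z dA = ∫_0^{2π} ∫_0^{3} (12r^2cos(θ)^2 + 8) · r dr dθ.

Inner (r from 0 to 3): 243cos(θ)^2 + 36.
Outer (θ from 0 to 2π): 315π.

Therefore ∮_C F · dr = 315π.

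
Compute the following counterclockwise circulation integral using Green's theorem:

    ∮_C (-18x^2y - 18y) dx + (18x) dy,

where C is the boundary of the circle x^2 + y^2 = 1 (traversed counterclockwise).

Green's theorem converts the closed line integral into a double integral over the enclosed region D:

    ∮_C P dx + Q dy = ∬_D (∂Q/∂x - ∂P/∂y) dA.

Here P = -18x^2y - 18y, Q = 18x, so

    ∂Q/∂x = 18,    ∂P/∂y = -18x^2 - 18,
    ∂Q/∂x - ∂P/∂y = 18x^2 + 36.

D is the region x^2 + y^2 ≤ 1. Evaluating the double integral:

In polar coordinates (x = r cos θ, y = r sin θ, dA = r dr dθ) the integrand becomes 18r^2cos(θ)^2 + 36, so

    ∬_D (18x^2 + 36) dA = ∫_0^{2π} ∫_0^{1} (18r^2cos(θ)^2 + 36) · r dr dθ.

Inner (r from 0 to 1): 9cos(θ)^2/2 + 18.
Outer (θ from 0 to 2π): 81π/2.

Therefore ∮_C P dx + Q dy = 81π/2.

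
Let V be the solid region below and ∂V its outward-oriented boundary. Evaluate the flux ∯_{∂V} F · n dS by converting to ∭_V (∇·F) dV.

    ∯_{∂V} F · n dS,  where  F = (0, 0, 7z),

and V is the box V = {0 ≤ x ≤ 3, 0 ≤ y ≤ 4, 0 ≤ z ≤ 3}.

By the divergence theorem,

    ∯_{∂V} F · n dS = ∭_V (∇ · F) dV.

Compute the divergence:
    ∇ · F = ∂F_x/∂x + ∂F_y/∂y + ∂F_z/∂z = 0 + 0 + 7 = 7.

V is a rectangular box, so dV = dx dy dz with 0 ≤ x ≤ 3, 0 ≤ y ≤ 4, 0 ≤ z ≤ 3.

Integrate (7) over V as an iterated integral:

    ∭_V (∇·F) dV = ∫_0^{3} ∫_0^{4} ∫_0^{3} (7) dz dy dx.

Inner (z from 0 to 3): 21.
Middle (y from 0 to 4): 84.
Outer (x from 0 to 3): 252.

Therefore ∯_{∂V} F · n dS = 252.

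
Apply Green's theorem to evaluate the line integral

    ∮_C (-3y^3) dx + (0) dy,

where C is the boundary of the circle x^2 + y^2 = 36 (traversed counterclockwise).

Green's theorem converts the closed line integral into a double integral over the enclosed region D:

    ∮_C P dx + Q dy = ∬_D (∂Q/∂x - ∂P/∂y) dA.

Here P = -3y^3, Q = 0, so

    ∂Q/∂x = 0,    ∂P/∂y = -9y^2,
    ∂Q/∂x - ∂P/∂y = 9y^2.

D is the region x^2 + y^2 ≤ 36. Evaluating the double integral:

In polar coordinates (x = r cos θ, y = r sin θ, dA = r dr dθ) the integrand becomes 9r^2sin(θ)^2, so

    ∬_D (9y^2) dA = ∫_0^{2π} ∫_0^{6} (9r^2sin(θ)^2) · r dr dθ.

Inner (r from 0 to 6): 2916sin(θ)^2.
Outer (θ from 0 to 2π): 2916π.

Therefore ∮_C P dx + Q dy = 2916π.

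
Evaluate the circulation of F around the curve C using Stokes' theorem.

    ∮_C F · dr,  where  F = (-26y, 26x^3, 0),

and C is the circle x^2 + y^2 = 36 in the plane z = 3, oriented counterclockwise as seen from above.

Let S be the flat disk x^2 + y^2 ≤ 36 in the plane z = 3, with upward unit normal n̂ = ẑ. By Stokes' theorem,

    ∮_C F · dr = ∬_S (∇ × F) · n̂ dS = ∬_D (curl F)_z dA,

where D is the disk x^2 + y^2 ≤ 36.

Compute the curl of F = (-26y, 26x^3, 0):
    (∇ × F)_x = ∂F_z/∂y - ∂F_y/∂z = 0,
    (∇ × F)_y = ∂F_x/∂z - ∂F_z/∂x = 0,
    (∇ × F)_z = ∂F_y/∂x - ∂F_x/∂y = 78x^2 + 26.

On z = 3, (curl F)_z = 78x^2 + 26.

Convert to polar (x = r cos θ, y = r sin θ, dA = r dr dθ); the integrand becomes 78r^2cos(θ)^2 + 26, so

    ∬_D (curl F)_z dA = ∫_0^{2π} ∫_0^{6} (78r^2cos(θ)^2 + 26) · r dr dθ.

Inner (r from 0 to 6): 25272cos(θ)^2 + 468.
Outer (θ from 0 to 2π): 26208π.

Therefore ∮_C F · dr = 26208π.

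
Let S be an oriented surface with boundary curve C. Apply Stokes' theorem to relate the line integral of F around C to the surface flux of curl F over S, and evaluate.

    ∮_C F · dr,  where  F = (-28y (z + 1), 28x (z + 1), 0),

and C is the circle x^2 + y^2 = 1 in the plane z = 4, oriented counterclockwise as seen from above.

Let S be the flat disk x^2 + y^2 ≤ 1 in the plane z = 4, with upward unit normal n̂ = ẑ. By Stokes' theorem,

    ∮_C F · dr = ∬_S (∇ × F) · n̂ dS = ∬_D (curl F)_z dA,

where D is the disk x^2 + y^2 ≤ 1.

Compute the curl of F = (-28y (z + 1), 28x (z + 1), 0):
    (∇ × F)_x = ∂F_z/∂y - ∂F_y/∂z = -28x,
    (∇ × F)_y = ∂F_x/∂z - ∂F_z/∂x = -28y,
    (∇ × F)_z = ∂F_y/∂x - ∂F_x/∂y = 56z + 56.

On z = 4, (curl F)_z = 280.

Convert to polar (x = r cos θ, y = r sin θ, dA = r dr dθ); the integrand becomes 280, so

    ∬_D (curl F)_z dA = ∫_0^{2π} ∫_0^{1} (280) · r dr dθ.

Inner (r from 0 to 1): 140.
Outer (θ from 0 to 2π): 280π.

Therefore ∮_C F · dr = 280π.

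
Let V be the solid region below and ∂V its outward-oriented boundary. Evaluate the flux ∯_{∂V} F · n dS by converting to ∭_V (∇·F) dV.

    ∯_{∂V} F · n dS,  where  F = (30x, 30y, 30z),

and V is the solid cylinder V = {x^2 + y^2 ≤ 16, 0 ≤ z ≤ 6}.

By the divergence theorem,

    ∯_{∂V} F · n dS = ∭_V (∇ · F) dV.

Compute the divergence:
    ∇ · F = ∂F_x/∂x + ∂F_y/∂y + ∂F_z/∂z = 30 + 30 + 30 = 90.

In cylindrical coordinates, x = r cos(θ), y = r sin(θ), z = z, dV = r dr dθ dz, with 0 ≤ r ≤ 4, 0 ≤ θ ≤ 2π, 0 ≤ z ≤ 6.

The integrand, after substitution and multiplying by the volume element, becomes (90) · r, so

    ∭_V (∇·F) dV = ∫_0^{2π} ∫_0^{4} ∫_0^{6} (90) · r dz dr dθ.

Inner (z from 0 to 6): 540r.
Middle (r from 0 to 4): 4320.
Outer (θ from 0 to 2π): 8640π.

Therefore ∯_{∂V} F · n dS = 8640π.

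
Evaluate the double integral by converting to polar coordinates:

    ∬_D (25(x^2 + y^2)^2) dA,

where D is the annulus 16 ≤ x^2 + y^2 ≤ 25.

The region D is 4 ≤ r ≤ 5, 0 ≤ θ ≤ 2π in polar coordinates, where x = r cos(θ), y = r sin(θ), and dA = r dr dθ.

Under the substitution, the integrand becomes 25r^4, so

    ∬_D (25(x^2 + y^2)^2) dA = ∫_{0}^{2π} ∫_{4}^{5} (25r^4) · r dr dθ.

Inner integral (in r): ∫_{4}^{5} (25r^4) · r dr = 96075/2.

Outer integral (in θ): ∫_{0}^{2π} (96075/2) dθ = 96075π.

Therefore ∬_D (25(x^2 + y^2)^2) dA = 96075π.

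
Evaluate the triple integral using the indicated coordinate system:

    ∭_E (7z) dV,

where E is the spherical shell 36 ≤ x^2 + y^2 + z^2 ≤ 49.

In spherical coordinates, x = ρ sin(φ) cos(θ), y = ρ sin(φ) sin(θ), z = ρ cos(φ), and dV = ρ^2 sin(φ) dρ dφ dθ.

The integrand becomes 7ρ cos(φ), so

    ∭_E (7z) dV = ∫_{0}^{2π} ∫_{0}^{π} ∫_{6}^{7} (7ρ cos(φ)) · ρ^2 sin(φ) dρ dφ dθ.

Inner (ρ): 7735sin(2φ)/8.
Middle (φ): 0.
Outer (θ): 0.

Therefore the triple integral equals 0.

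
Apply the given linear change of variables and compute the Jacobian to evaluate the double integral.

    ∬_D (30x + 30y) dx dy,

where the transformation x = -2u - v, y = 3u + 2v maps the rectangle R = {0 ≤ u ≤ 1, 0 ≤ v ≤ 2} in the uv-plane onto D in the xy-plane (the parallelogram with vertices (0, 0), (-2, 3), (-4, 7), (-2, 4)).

Compute the Jacobian determinant of (x, y) with respect to (u, v):

    ∂(x,y)/∂(u,v) = | -2  -1 | = (-2)(2) - (-1)(3) = -1.
                   | 3  2 |

Its absolute value is |J| = 1 (the area scaling factor).

Substituting x = -2u - v, y = 3u + 2v into the integrand,

    30x + 30y → 30u + 30v,

so the integral becomes

    ∬_R (30u + 30v) · |J| du dv = ∫_0^1 ∫_0^2 (30u + 30v) dv du.

Inner (v): 60u + 60.
Outer (u): 90.

Therefore ∬_D (30x + 30y) dx dy = 90.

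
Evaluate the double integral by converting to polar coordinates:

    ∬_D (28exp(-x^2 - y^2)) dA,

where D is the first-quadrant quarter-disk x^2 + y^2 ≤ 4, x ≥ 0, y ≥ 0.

The region D is 0 ≤ r ≤ 2, 0 ≤ θ ≤ π/2 in polar coordinates, where x = r cos(θ), y = r sin(θ), and dA = r dr dθ.

Under the substitution, the integrand becomes 28exp(-r^2), so

    ∬_D (28exp(-x^2 - y^2)) dA = ∫_{0}^{π/2} ∫_{0}^{2} (28exp(-r^2)) · r dr dθ.

Inner integral (in r): ∫_{0}^{2} (28exp(-r^2)) · r dr = 14 - 14exp(-4).

Outer integral (in θ): ∫_{0}^{π/2} (14 - 14exp(-4)) dθ = -7π exp(-4) + 7π.

Therefore ∬_D (28exp(-x^2 - y^2)) dA = -7π exp(-4) + 7π.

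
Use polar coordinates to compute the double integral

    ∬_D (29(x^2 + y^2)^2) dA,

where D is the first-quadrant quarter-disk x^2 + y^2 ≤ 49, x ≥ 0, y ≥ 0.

The region D is 0 ≤ r ≤ 7, 0 ≤ θ ≤ π/2 in polar coordinates, where x = r cos(θ), y = r sin(θ), and dA = r dr dθ.

Under the substitution, the integrand becomes 29r^4, so

    ∬_D (29(x^2 + y^2)^2) dA = ∫_{0}^{π/2} ∫_{0}^{7} (29r^4) · r dr dθ.

Inner integral (in r): ∫_{0}^{7} (29r^4) · r dr = 3411821/6.

Outer integral (in θ): ∫_{0}^{π/2} (3411821/6) dθ = 3411821π/12.

Therefore ∬_D (29(x^2 + y^2)^2) dA = 3411821π/12.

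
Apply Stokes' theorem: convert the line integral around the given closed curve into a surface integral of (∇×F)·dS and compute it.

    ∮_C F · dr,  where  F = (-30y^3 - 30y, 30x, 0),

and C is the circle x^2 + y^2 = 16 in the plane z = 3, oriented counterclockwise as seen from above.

Let S be the flat disk x^2 + y^2 ≤ 16 in the plane z = 3, with upward unit normal n̂ = ẑ. By Stokes' theorem,

    ∮_C F · dr = ∬_S (∇ × F) · n̂ dS = ∬_D (curl F)_z dA,

where D is the disk x^2 + y^2 ≤ 16.

Compute the curl of F = (-30y^3 - 30y, 30x, 0):
    (∇ × F)_x = ∂F_z/∂y - ∂F_y/∂z = 0,
    (∇ × F)_y = ∂F_x/∂z - ∂F_z/∂x = 0,
    (∇ × F)_z = ∂F_y/∂x - ∂F_x/∂y = 90y^2 + 60.

On z = 3, (curl F)_z = 90y^2 + 60.

Convert to polar (x = r cos θ, y = r sin θ, dA = r dr dθ); the integrand becomes 90r^2sin(θ)^2 + 60, so

    ∬_D (curl F)_z dA = ∫_0^{2π} ∫_0^{4} (90r^2sin(θ)^2 + 60) · r dr dθ.

Inner (r from 0 to 4): 5760sin(θ)^2 + 480.
Outer (θ from 0 to 2π): 6720π.

Therefore ∮_C F · dr = 6720π.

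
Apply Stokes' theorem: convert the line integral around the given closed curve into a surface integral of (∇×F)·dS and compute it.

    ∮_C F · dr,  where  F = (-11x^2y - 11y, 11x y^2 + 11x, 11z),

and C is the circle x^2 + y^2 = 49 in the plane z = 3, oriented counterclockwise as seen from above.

Let S be the flat disk x^2 + y^2 ≤ 49 in the plane z = 3, with upward unit normal n̂ = ẑ. By Stokes' theorem,

    ∮_C F · dr = ∬_S (∇ × F) · n̂ dS = ∬_D (curl F)_z dA,

where D is the disk x^2 + y^2 ≤ 49.

Compute the curl of F = (-11x^2y - 11y, 11x y^2 + 11x, 11z):
    (∇ × F)_x = ∂F_z/∂y - ∂F_y/∂z = 0,
    (∇ × F)_y = ∂F_x/∂z - ∂F_z/∂x = 0,
    (∇ × F)_z = ∂F_y/∂x - ∂F_x/∂y = 11x^2 + 11y^2 + 22.

On z = 3, (curl F)_z = 11x^2 + 11y^2 + 22.

Convert to polar (x = r cos θ, y = r sin θ, dA = r dr dθ); the integrand becomes 11r^2 + 22, so

    ∬_D (curl F)_z dA = ∫_0^{2π} ∫_0^{7} (11r^2 + 22) · r dr dθ.

Inner (r from 0 to 7): 28567/4.
Outer (θ from 0 to 2π): 28567π/2.

Therefore ∮_C F · dr = 28567π/2.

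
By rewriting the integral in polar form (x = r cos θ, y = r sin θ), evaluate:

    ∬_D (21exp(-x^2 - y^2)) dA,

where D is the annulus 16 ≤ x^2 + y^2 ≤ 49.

The region D is 4 ≤ r ≤ 7, 0 ≤ θ ≤ 2π in polar coordinates, where x = r cos(θ), y = r sin(θ), and dA = r dr dθ.

Under the substitution, the integrand becomes 21exp(-r^2), so

    ∬_D (21exp(-x^2 - y^2)) dA = ∫_{0}^{2π} ∫_{4}^{7} (21exp(-r^2)) · r dr dθ.

Inner integral (in r): ∫_{4}^{7} (21exp(-r^2)) · r dr = -(21 - 21exp(33))exp(-49)/2.

Outer integral (in θ): ∫_{0}^{2π} (-(21 - 21exp(33))exp(-49)/2) dθ = -21π (1 - exp(33))exp(-49).

Therefore ∬_D (21exp(-x^2 - y^2)) dA = -21π (1 - exp(33))exp(-49).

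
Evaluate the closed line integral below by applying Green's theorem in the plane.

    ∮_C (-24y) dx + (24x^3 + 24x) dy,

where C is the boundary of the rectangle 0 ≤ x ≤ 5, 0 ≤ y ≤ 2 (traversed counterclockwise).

Green's theorem converts the closed line integral into a double integral over the enclosed region D:

    ∮_C P dx + Q dy = ∬_D (∂Q/∂x - ∂P/∂y) dA.

Here P = -24y, Q = 24x^3 + 24x, so

    ∂Q/∂x = 72x^2 + 24,    ∂P/∂y = -24,
    ∂Q/∂x - ∂P/∂y = 72x^2 + 48.

D is the region 0 ≤ x ≤ 5, 0 ≤ y ≤ 2. Evaluating the double integral:

    ∬_D (72x^2 + 48) dA = ∫_0^{5} ∫_0^{2} (72x^2 + 48) dy dx.

Inner (y from 0 to 2): 144x^2 + 96.
Outer (x from 0 to 5): 6480.

Therefore ∮_C P dx + Q dy = 6480.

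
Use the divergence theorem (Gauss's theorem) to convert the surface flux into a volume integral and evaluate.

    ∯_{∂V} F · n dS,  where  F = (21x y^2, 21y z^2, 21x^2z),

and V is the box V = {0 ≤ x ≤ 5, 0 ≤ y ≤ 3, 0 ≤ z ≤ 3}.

By the divergence theorem,

    ∯_{∂V} F · n dS = ∭_V (∇ · F) dV.

Compute the divergence:
    ∇ · F = ∂F_x/∂x + ∂F_y/∂y + ∂F_z/∂z = 21y^2 + 21z^2 + 21x^2 = 21x^2 + 21y^2 + 21z^2.

V is a rectangular box, so dV = dx dy dz with 0 ≤ x ≤ 5, 0 ≤ y ≤ 3, 0 ≤ z ≤ 3.

Integrate (21x^2 + 21y^2 + 21z^2) over V as an iterated integral:

    ∭_V (∇·F) dV = ∫_0^{5} ∫_0^{3} ∫_0^{3} (21x^2 + 21y^2 + 21z^2) dz dy dx.

Inner (z from 0 to 3): 63x^2 + 63y^2 + 189.
Middle (y from 0 to 3): 189x^2 + 1134.
Outer (x from 0 to 5): 13545.

Therefore ∯_{∂V} F · n dS = 13545.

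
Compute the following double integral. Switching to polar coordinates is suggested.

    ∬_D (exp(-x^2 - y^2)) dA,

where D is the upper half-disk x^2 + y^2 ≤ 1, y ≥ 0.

The region D is 0 ≤ r ≤ 1, 0 ≤ θ ≤ π in polar coordinates, where x = r cos(θ), y = r sin(θ), and dA = r dr dθ.

Under the substitution, the integrand becomes exp(-r^2), so

    ∬_D (exp(-x^2 - y^2)) dA = ∫_{0}^{π} ∫_{0}^{1} (exp(-r^2)) · r dr dθ.

Inner integral (in r): ∫_{0}^{1} (exp(-r^2)) · r dr = -(1 - e)exp(-1)/2.

Outer integral (in θ): ∫_{0}^{π} (-(1 - e)exp(-1)/2) dθ = -π exp(-1)/2 + π/2.

Therefore ∬_D (exp(-x^2 - y^2)) dA = -π exp(-1)/2 + π/2.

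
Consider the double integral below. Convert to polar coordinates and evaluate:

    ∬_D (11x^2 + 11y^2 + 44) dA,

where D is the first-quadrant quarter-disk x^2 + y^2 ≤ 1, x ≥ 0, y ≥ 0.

The region D is 0 ≤ r ≤ 1, 0 ≤ θ ≤ π/2 in polar coordinates, where x = r cos(θ), y = r sin(θ), and dA = r dr dθ.

Under the substitution, the integrand becomes 11r^2 + 44, so

    ∬_D (11x^2 + 11y^2 + 44) dA = ∫_{0}^{π/2} ∫_{0}^{1} (11r^2 + 44) · r dr dθ.

Inner integral (in r): ∫_{0}^{1} (11r^2 + 44) · r dr = 99/4.

Outer integral (in θ): ∫_{0}^{π/2} (99/4) dθ = 99π/8.

Therefore ∬_D (11x^2 + 11y^2 + 44) dA = 99π/8.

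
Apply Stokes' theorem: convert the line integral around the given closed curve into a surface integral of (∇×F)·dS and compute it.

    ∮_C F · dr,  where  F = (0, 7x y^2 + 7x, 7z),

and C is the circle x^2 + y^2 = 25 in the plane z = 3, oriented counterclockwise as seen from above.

Let S be the flat disk x^2 + y^2 ≤ 25 in the plane z = 3, with upward unit normal n̂ = ẑ. By Stokes' theorem,

    ∮_C F · dr = ∬_S (∇ × F) · n̂ dS = ∬_D (curl F)_z dA,

where D is the disk x^2 + y^2 ≤ 25.

Compute the curl of F = (0, 7x y^2 + 7x, 7z):
    (∇ × F)_x = ∂F_z/∂y - ∂F_y/∂z = 0,
    (∇ × F)_y = ∂F_x/∂z - ∂F_z/∂x = 0,
    (∇ × F)_z = ∂F_y/∂x - ∂F_x/∂y = 7y^2 + 7.

On z = 3, (curl F)_z = 7y^2 + 7.

Convert to polar (x = r cos θ, y = r sin θ, dA = r dr dθ); the integrand becomes 7r^2sin(θ)^2 + 7, so

    ∬_D (curl F)_z dA = ∫_0^{2π} ∫_0^{5} (7r^2sin(θ)^2 + 7) · r dr dθ.

Inner (r from 0 to 5): 4375sin(θ)^2/4 + 175/2.
Outer (θ from 0 to 2π): 5075π/4.

Therefore ∮_C F · dr = 5075π/4.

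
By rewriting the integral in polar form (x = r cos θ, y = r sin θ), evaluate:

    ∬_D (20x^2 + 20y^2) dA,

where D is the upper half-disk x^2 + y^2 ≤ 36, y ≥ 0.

The region D is 0 ≤ r ≤ 6, 0 ≤ θ ≤ π in polar coordinates, where x = r cos(θ), y = r sin(θ), and dA = r dr dθ.

Under the substitution, the integrand becomes 20r^2, so

    ∬_D (20x^2 + 20y^2) dA = ∫_{0}^{π} ∫_{0}^{6} (20r^2) · r dr dθ.

Inner integral (in r): ∫_{0}^{6} (20r^2) · r dr = 6480.

Outer integral (in θ): ∫_{0}^{π} (6480) dθ = 6480π.

Therefore ∬_D (20x^2 + 20y^2) dA = 6480π.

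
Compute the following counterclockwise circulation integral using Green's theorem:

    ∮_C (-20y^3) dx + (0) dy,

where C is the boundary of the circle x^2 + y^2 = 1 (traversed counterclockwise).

Green's theorem converts the closed line integral into a double integral over the enclosed region D:

    ∮_C P dx + Q dy = ∬_D (∂Q/∂x - ∂P/∂y) dA.

Here P = -20y^3, Q = 0, so

    ∂Q/∂x = 0,    ∂P/∂y = -60y^2,
    ∂Q/∂x - ∂P/∂y = 60y^2.

D is the region x^2 + y^2 ≤ 1. Evaluating the double integral:

In polar coordinates (x = r cos θ, y = r sin θ, dA = r dr dθ) the integrand becomes 60r^2sin(θ)^2, so

    ∬_D (60y^2) dA = ∫_0^{2π} ∫_0^{1} (60r^2sin(θ)^2) · r dr dθ.

Inner (r from 0 to 1): 15sin(θ)^2.
Outer (θ from 0 to 2π): 15π.

Therefore ∮_C P dx + Q dy = 15π.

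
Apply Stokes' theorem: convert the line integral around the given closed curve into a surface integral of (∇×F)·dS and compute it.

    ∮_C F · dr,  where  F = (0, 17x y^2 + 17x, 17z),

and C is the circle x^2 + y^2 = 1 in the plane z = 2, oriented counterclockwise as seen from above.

Let S be the flat disk x^2 + y^2 ≤ 1 in the plane z = 2, with upward unit normal n̂ = ẑ. By Stokes' theorem,

    ∮_C F · dr = ∬_S (∇ × F) · n̂ dS = ∬_D (curl F)_z dA,

where D is the disk x^2 + y^2 ≤ 1.

Compute the curl of F = (0, 17x y^2 + 17x, 17z):
    (∇ × F)_x = ∂F_z/∂y - ∂F_y/∂z = 0,
    (∇ × F)_y = ∂F_x/∂z - ∂F_z/∂x = 0,
    (∇ × F)_z = ∂F_y/∂x - ∂F_x/∂y = 17y^2 + 17.

On z = 2, (curl F)_z = 17y^2 + 17.

Convert to polar (x = r cos θ, y = r sin θ, dA = r dr dθ); the integrand becomes 17r^2sin(θ)^2 + 17, so

    ∬_D (curl F)_z dA = ∫_0^{2π} ∫_0^{1} (17r^2sin(θ)^2 + 17) · r dr dθ.

Inner (r from 0 to 1): 17sin(θ)^2/4 + 17/2.
Outer (θ from 0 to 2π): 85π/4.

Therefore ∮_C F · dr = 85π/4.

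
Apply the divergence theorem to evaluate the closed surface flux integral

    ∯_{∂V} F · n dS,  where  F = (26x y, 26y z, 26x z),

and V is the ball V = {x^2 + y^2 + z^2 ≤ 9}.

By the divergence theorem,

    ∯_{∂V} F · n dS = ∭_V (∇ · F) dV.

Compute the divergence:
    ∇ · F = ∂F_x/∂x + ∂F_y/∂y + ∂F_z/∂z = 26y + 26z + 26x = 26x + 26y + 26z.

In spherical coordinates, x = ρ sin(φ) cos(θ), y = ρ sin(φ) sin(θ), z = ρ cos(φ), dV = ρ^2 sin(φ) dρ dφ dθ, with 0 ≤ ρ ≤ 3, 0 ≤ φ ≤ π, 0 ≤ θ ≤ 2π.

The integrand, after substitution and multiplying by the volume element, becomes (26ρ (sqrt(2)sin(φ)sin(θ + π/4) + cos(φ))) · ρ^2 sin(φ), so

    ∭_V (∇·F) dV = ∫_0^{2π} ∫_0^{π} ∫_0^{3} (26ρ (sqrt(2)sin(φ)sin(θ + π/4) + cos(φ))) · ρ^2 sin(φ) dρ dφ dθ.

Inner (ρ from 0 to 3): 1053(sqrt(2)sin(φ)sin(θ + π/4) + cos(φ))sin(φ)/2.
Middle (φ from 0 to π): 1053sqrt(2)π sin(θ + π/4)/4.
Outer (θ from 0 to 2π): 0.

Therefore ∯_{∂V} F · n dS = 0.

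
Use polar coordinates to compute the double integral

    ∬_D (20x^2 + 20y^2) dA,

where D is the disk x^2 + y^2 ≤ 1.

The region D is 0 ≤ r ≤ 1, 0 ≤ θ ≤ 2π in polar coordinates, where x = r cos(θ), y = r sin(θ), and dA = r dr dθ.

Under the substitution, the integrand becomes 20r^2, so

    ∬_D (20x^2 + 20y^2) dA = ∫_{0}^{2π} ∫_{0}^{1} (20r^2) · r dr dθ.

Inner integral (in r): ∫_{0}^{1} (20r^2) · r dr = 5.

Outer integral (in θ): ∫_{0}^{2π} (5) dθ = 10π.

Therefore ∬_D (20x^2 + 20y^2) dA = 10π.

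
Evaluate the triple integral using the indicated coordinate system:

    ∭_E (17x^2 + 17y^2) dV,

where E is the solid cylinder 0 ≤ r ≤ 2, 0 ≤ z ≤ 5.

In cylindrical coordinates, x = r cos(θ), y = r sin(θ), z = z, and dV = r dr dθ dz.

The integrand becomes 17r^2, so

    ∭_E (17x^2 + 17y^2) dV = ∫_{0}^{2π} ∫_{0}^{2} ∫_{0}^{5} (17r^2) · r dz dr dθ.

Inner (z): 85r^3.
Middle (r from 0 to 2): 340.
Outer (θ): 680π.

Therefore the triple integral equals 680π.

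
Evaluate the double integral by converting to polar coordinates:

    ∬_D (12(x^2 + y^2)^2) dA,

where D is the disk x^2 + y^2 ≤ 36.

The region D is 0 ≤ r ≤ 6, 0 ≤ θ ≤ 2π in polar coordinates, where x = r cos(θ), y = r sin(θ), and dA = r dr dθ.

Under the substitution, the integrand becomes 12r^4, so

    ∬_D (12(x^2 + y^2)^2) dA = ∫_{0}^{2π} ∫_{0}^{6} (12r^4) · r dr dθ.

Inner integral (in r): ∫_{0}^{6} (12r^4) · r dr = 93312.

Outer integral (in θ): ∫_{0}^{2π} (93312) dθ = 186624π.

Therefore ∬_D (12(x^2 + y^2)^2) dA = 186624π.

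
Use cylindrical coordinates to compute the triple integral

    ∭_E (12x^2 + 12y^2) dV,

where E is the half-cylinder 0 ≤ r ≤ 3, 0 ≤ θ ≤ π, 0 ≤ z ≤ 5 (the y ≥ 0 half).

In cylindrical coordinates, x = r cos(θ), y = r sin(θ), z = z, and dV = r dr dθ dz.

The integrand becomes 12r^2, so

    ∭_E (12x^2 + 12y^2) dV = ∫_{0}^{π} ∫_{0}^{3} ∫_{0}^{5} (12r^2) · r dz dr dθ.

Inner (z): 60r^3.
Middle (r from 0 to 3): 1215.
Outer (θ): 1215π.

Therefore the triple integral equals 1215π.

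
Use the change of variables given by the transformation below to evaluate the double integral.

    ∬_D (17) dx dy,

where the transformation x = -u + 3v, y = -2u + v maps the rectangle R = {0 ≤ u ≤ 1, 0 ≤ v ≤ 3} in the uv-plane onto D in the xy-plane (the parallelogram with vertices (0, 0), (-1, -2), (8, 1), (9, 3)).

Compute the Jacobian determinant of (x, y) with respect to (u, v):

    ∂(x,y)/∂(u,v) = | -1  3 | = (-1)(1) - (3)(-2) = 5.
                   | -2  1 |

Its absolute value is |J| = 5 (the area scaling factor).

Substituting x = -u + 3v, y = -2u + v into the integrand,

    17 → 17,

so the integral becomes

    ∬_R (17) · |J| du dv = ∫_0^1 ∫_0^3 (85) dv du.

Inner (v): 255.
Outer (u): 255.

Therefore ∬_D (17) dx dy = 255.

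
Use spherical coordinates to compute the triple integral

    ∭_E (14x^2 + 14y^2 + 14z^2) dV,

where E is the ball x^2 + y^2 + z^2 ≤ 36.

In spherical coordinates, x = ρ sin(φ) cos(θ), y = ρ sin(φ) sin(θ), z = ρ cos(φ), and dV = ρ^2 sin(φ) dρ dφ dθ.

The integrand becomes 14ρ^2, so

    ∭_E (14x^2 + 14y^2 + 14z^2) dV = ∫_{0}^{2π} ∫_{0}^{π} ∫_{0}^{6} (14ρ^2) · ρ^2 sin(φ) dρ dφ dθ.

Inner (ρ): 108864sin(φ)/5.
Middle (φ): 217728/5.
Outer (θ): 435456π/5.

Therefore the triple integral equals 435456π/5.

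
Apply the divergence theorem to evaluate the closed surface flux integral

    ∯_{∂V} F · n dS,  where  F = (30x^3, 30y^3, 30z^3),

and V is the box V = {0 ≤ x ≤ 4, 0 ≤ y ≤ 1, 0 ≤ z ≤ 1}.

By the divergence theorem,

    ∯_{∂V} F · n dS = ∭_V (∇ · F) dV.

Compute the divergence:
    ∇ · F = ∂F_x/∂x + ∂F_y/∂y + ∂F_z/∂z = 90x^2 + 90y^2 + 90z^2.

V is a rectangular box, so dV = dx dy dz with 0 ≤ x ≤ 4, 0 ≤ y ≤ 1, 0 ≤ z ≤ 1.

Integrate (90x^2 + 90y^2 + 90z^2) over V as an iterated integral:

    ∭_V (∇·F) dV = ∫_0^{4} ∫_0^{1} ∫_0^{1} (90x^2 + 90y^2 + 90z^2) dz dy dx.

Inner (z from 0 to 1): 90x^2 + 90y^2 + 30.
Middle (y from 0 to 1): 90x^2 + 60.
Outer (x from 0 to 4): 2160.

Therefore ∯_{∂V} F · n dS = 2160.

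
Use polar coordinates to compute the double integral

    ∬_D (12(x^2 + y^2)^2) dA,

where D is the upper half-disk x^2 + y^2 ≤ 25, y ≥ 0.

The region D is 0 ≤ r ≤ 5, 0 ≤ θ ≤ π in polar coordinates, where x = r cos(θ), y = r sin(θ), and dA = r dr dθ.

Under the substitution, the integrand becomes 12r^4, so

    ∬_D (12(x^2 + y^2)^2) dA = ∫_{0}^{π} ∫_{0}^{5} (12r^4) · r dr dθ.

Inner integral (in r): ∫_{0}^{5} (12r^4) · r dr = 31250.

Outer integral (in θ): ∫_{0}^{π} (31250) dθ = 31250π.

Therefore ∬_D (12(x^2 + y^2)^2) dA = 31250π.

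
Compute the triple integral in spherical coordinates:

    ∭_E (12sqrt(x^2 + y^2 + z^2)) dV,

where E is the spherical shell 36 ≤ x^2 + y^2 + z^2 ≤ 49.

In spherical coordinates, x = ρ sin(φ) cos(θ), y = ρ sin(φ) sin(θ), z = ρ cos(φ), and dV = ρ^2 sin(φ) dρ dφ dθ.

The integrand becomes 12ρ, so

    ∭_E (12sqrt(x^2 + y^2 + z^2)) dV = ∫_{0}^{2π} ∫_{0}^{π} ∫_{6}^{7} (12ρ) · ρ^2 sin(φ) dρ dφ dθ.

Inner (ρ): 3315sin(φ).
Middle (φ): 6630.
Outer (θ): 13260π.

Therefore the triple integral equals 13260π.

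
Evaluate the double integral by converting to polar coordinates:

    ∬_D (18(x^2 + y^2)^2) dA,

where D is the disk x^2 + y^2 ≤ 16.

The region D is 0 ≤ r ≤ 4, 0 ≤ θ ≤ 2π in polar coordinates, where x = r cos(θ), y = r sin(θ), and dA = r dr dθ.

Under the substitution, the integrand becomes 18r^4, so

    ∬_D (18(x^2 + y^2)^2) dA = ∫_{0}^{2π} ∫_{0}^{4} (18r^4) · r dr dθ.

Inner integral (in r): ∫_{0}^{4} (18r^4) · r dr = 12288.

Outer integral (in θ): ∫_{0}^{2π} (12288) dθ = 24576π.

Therefore ∬_D (18(x^2 + y^2)^2) dA = 24576π.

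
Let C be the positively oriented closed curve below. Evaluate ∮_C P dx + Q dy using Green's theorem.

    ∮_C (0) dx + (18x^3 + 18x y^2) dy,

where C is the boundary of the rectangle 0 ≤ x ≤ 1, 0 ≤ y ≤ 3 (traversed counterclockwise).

Green's theorem converts the closed line integral into a double integral over the enclosed region D:

    ∮_C P dx + Q dy = ∬_D (∂Q/∂x - ∂P/∂y) dA.

Here P = 0, Q = 18x^3 + 18x y^2, so

    ∂Q/∂x = 54x^2 + 18y^2,    ∂P/∂y = 0,
    ∂Q/∂x - ∂P/∂y = 54x^2 + 18y^2.

D is the region 0 ≤ x ≤ 1, 0 ≤ y ≤ 3. Evaluating the double integral:

    ∬_D (54x^2 + 18y^2) dA = ∫_0^{1} ∫_0^{3} (54x^2 + 18y^2) dy dx.

Inner (y from 0 to 3): 162x^2 + 162.
Outer (x from 0 to 1): 216.

Therefore ∮_C P dx + Q dy = 216.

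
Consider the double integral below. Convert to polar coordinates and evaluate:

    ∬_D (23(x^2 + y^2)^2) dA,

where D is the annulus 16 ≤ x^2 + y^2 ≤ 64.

The region D is 4 ≤ r ≤ 8, 0 ≤ θ ≤ 2π in polar coordinates, where x = r cos(θ), y = r sin(θ), and dA = r dr dθ.

Under the substitution, the integrand becomes 23r^4, so

    ∬_D (23(x^2 + y^2)^2) dA = ∫_{0}^{2π} ∫_{4}^{8} (23r^4) · r dr dθ.

Inner integral (in r): ∫_{4}^{8} (23r^4) · r dr = 989184.

Outer integral (in θ): ∫_{0}^{2π} (989184) dθ = 1978368π.

Therefore ∬_D (23(x^2 + y^2)^2) dA = 1978368π.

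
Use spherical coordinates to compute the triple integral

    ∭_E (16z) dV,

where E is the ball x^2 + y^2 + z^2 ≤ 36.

In spherical coordinates, x = ρ sin(φ) cos(θ), y = ρ sin(φ) sin(θ), z = ρ cos(φ), and dV = ρ^2 sin(φ) dρ dφ dθ.

The integrand becomes 16ρ cos(φ), so

    ∭_E (16z) dV = ∫_{0}^{2π} ∫_{0}^{π} ∫_{0}^{6} (16ρ cos(φ)) · ρ^2 sin(φ) dρ dφ dθ.

Inner (ρ): 2592sin(2φ).
Middle (φ): 0.
Outer (θ): 0.

Therefore the triple integral equals 0.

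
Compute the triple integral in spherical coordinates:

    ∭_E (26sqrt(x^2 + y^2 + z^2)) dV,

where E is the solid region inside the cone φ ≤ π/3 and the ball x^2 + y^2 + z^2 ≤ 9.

In spherical coordinates, x = ρ sin(φ) cos(θ), y = ρ sin(φ) sin(θ), z = ρ cos(φ), and dV = ρ^2 sin(φ) dρ dφ dθ.

The integrand becomes 26ρ, so

    ∭_E (26sqrt(x^2 + y^2 + z^2)) dV = ∫_{0}^{2π} ∫_{0}^{π/3} ∫_{0}^{3} (26ρ) · ρ^2 sin(φ) dρ dφ dθ.

Inner (ρ): 1053sin(φ)/2.
Middle (φ): 1053/4.
Outer (θ): 1053π/2.

Therefore the triple integral equals 1053π/2.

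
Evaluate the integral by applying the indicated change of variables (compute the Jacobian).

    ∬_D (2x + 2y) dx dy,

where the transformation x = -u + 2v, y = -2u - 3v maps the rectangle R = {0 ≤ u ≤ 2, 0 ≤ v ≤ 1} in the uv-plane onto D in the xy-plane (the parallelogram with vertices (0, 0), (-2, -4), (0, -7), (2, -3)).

Compute the Jacobian determinant of (x, y) with respect to (u, v):

    ∂(x,y)/∂(u,v) = | -1  2 | = (-1)(-3) - (2)(-2) = 7.
                   | -2  -3 |

Its absolute value is |J| = 7 (the area scaling factor).

Substituting x = -u + 2v, y = -2u - 3v into the integrand,

    2x + 2y → -6u - 2v,

so the integral becomes

    ∬_R (-6u - 2v) · |J| du dv = ∫_0^2 ∫_0^1 (-42u - 14v) dv du.

Inner (v): -42u - 7.
Outer (u): -98.

Therefore ∬_D (2x + 2y) dx dy = -98.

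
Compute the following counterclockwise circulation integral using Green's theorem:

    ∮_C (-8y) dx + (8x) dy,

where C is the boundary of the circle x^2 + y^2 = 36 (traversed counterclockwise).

Green's theorem converts the closed line integral into a double integral over the enclosed region D:

    ∮_C P dx + Q dy = ∬_D (∂Q/∂x - ∂P/∂y) dA.

Here P = -8y, Q = 8x, so

    ∂Q/∂x = 8,    ∂P/∂y = -8,
    ∂Q/∂x - ∂P/∂y = 16.

D is the region x^2 + y^2 ≤ 36. Evaluating the double integral:

In polar coordinates (x = r cos θ, y = r sin θ, dA = r dr dθ) the integrand becomes 16, so

    ∬_D (16) dA = ∫_0^{2π} ∫_0^{6} (16) · r dr dθ.

Inner (r from 0 to 6): 288.
Outer (θ from 0 to 2π): 576π.

Therefore ∮_C P dx + Q dy = 576π.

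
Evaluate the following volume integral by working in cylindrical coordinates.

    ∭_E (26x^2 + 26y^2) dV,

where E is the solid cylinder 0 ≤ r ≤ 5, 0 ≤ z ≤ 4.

In cylindrical coordinates, x = r cos(θ), y = r sin(θ), z = z, and dV = r dr dθ dz.

The integrand becomes 26r^2, so

    ∭_E (26x^2 + 26y^2) dV = ∫_{0}^{2π} ∫_{0}^{5} ∫_{0}^{4} (26r^2) · r dz dr dθ.

Inner (z): 104r^3.
Middle (r from 0 to 5): 16250.
Outer (θ): 32500π.

Therefore the triple integral equals 32500π.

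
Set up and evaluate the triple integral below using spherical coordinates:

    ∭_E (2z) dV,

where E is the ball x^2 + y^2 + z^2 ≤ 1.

In spherical coordinates, x = ρ sin(φ) cos(θ), y = ρ sin(φ) sin(θ), z = ρ cos(φ), and dV = ρ^2 sin(φ) dρ dφ dθ.

The integrand becomes 2ρ cos(φ), so

    ∭_E (2z) dV = ∫_{0}^{2π} ∫_{0}^{π} ∫_{0}^{1} (2ρ cos(φ)) · ρ^2 sin(φ) dρ dφ dθ.

Inner (ρ): sin(2φ)/4.
Middle (φ): 0.
Outer (θ): 0.

Therefore the triple integral equals 0.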